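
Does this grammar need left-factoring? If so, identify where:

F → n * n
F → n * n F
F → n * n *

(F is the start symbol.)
Yes, F has productions with common prefix 'n * n'

Left-factoring is needed when two productions for the same non-terminal
share a common prefix on the right-hand side.

Productions for F:
  F → n * n
  F → n * n F
  F → n * n *

Found common prefix 'n * n' in productions for F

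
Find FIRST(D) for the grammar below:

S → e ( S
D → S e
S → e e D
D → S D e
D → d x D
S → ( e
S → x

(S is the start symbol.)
{ '(', 'd', 'e', 'x' }

To compute FIRST(D), examine every production with D on the left-hand side, reading each right-hand side left to right until a non-nullable symbol is reached.

FIRST sets of the other non-terminals involved (by the same procedure, iterated to a fixed point):
  FIRST(S) = { '(', 'e', 'x' }

From D → S e:
  - S is a non-terminal: add FIRST(S) \ {ε} = { '(', 'e', 'x' }
    S is not nullable, so stop
From D → S D e:
  - S is a non-terminal: add FIRST(S) \ {ε} = { '(', 'e', 'x' }
    S is not nullable, so stop
From D → d x D:
  - d is a terminal: add 'd' and stop

Collecting: FIRST(D) = { '(', 'd', 'e', 'x' }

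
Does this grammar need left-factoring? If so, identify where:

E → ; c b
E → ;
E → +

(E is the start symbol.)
Yes, E has productions with common prefix ';'

Left-factoring is needed when two productions for the same non-terminal
share a common prefix on the right-hand side.

Productions for E:
  E → ; c b
  E → ;
  E → +

Found common prefix ';' in productions for E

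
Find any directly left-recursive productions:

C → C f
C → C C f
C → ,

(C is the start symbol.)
Yes, C is left-recursive

C → C f: LEFT RECURSIVE (starts with C)
C → C C f: LEFT RECURSIVE (starts with C)
C → ,: starts with ','

The grammar has direct left recursion on: C.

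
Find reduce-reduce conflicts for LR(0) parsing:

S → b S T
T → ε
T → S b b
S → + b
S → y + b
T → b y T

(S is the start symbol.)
Yes — I14: [S → + b .] vs [S → y + b .]

Augment with S' → S and build the canonical LR(0) collection (I0 = CLOSURE({[S' → . S]}), then GOTO on every symbol after a dot until no new states appear). It has 18 states:
  I0: { [S → . + b], [S → . b S T], [S → . y + b], [S' → . S] }  — shift
  I1: { [S → + . b] }  — shift
  I2: { [S' → S .] }  — accept
  I3: { [S → . + b], [S → . b S T], [S → . y + b], [S → b . S T] }  — shift
  I4: { [S → y . + b] }  — shift
  I5: { [S → y + . b] }  — shift
  I6: { [S → y + b .] }  — reduce
  I7: { [S → . + b], [S → . b S T], [S → . y + b], [S → b S . T], [T → . S b b], [T → . b y T], [T → .] }  — shift, reduce
  I8: { [T → S . b b] }  — shift
  I9: { [S → b S T .] }  — reduce
  I10: { [S → . + b], [S → . b S T], [S → . y + b], [S → b . S T], [T → b . y T] }  — shift
  I11: { [S → . + b], [S → . b S T], [S → . y + b], [S → y . + b], [T → . S b b], [T → . b y T], [T → .], [T → b y . T] }  — shift, reduce
  I12: { [S → + . b], [S → y + . b] }  — shift
  I13: { [T → b y T .] }  — reduce
  I14: { [S → + b .], [S → y + b .] }  — 2 reduces
  I15: { [T → S b . b] }  — shift
  I16: { [T → S b b .] }  — reduce
  I17: { [S → + b .] }  — reduce

I14 contains complete items [S → + b .], [S → y + b .] — reduce-reduce conflict.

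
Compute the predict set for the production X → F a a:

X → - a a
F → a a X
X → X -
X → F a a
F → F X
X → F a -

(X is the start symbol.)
PREDICT(X → F a a) = (FIRST(RHS) \ {ε}) ∪ (FOLLOW(X) if ε ∈ FIRST(RHS), i.e. RHS ⇒* ε)
FIRST(F) = { 'a' }
FIRST(F a a) = { 'a' }
ε ∉ FIRST(F a a), so FOLLOW(X) is not added.
PREDICT(X → F a a) = { 'a' }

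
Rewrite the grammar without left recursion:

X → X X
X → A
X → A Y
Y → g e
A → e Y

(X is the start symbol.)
X → A X'
X → A Y X'
X' → X X'
X' → ε
Y → g e
A → e Y

X is directly left-recursive. The standard transformation for
  A → A α₁ | ... | A α_m | β₁ | ... | β_n
is
  A  → β₁ A' | ... | β_n A'
  A' → α₁ A' | ... | α_m A' | ε

X → A becomes X → A X'
X → A Y becomes X → A Y X'
X → X X becomes X' → X X'
Add X' → ε

Productions for other non-terminals are unchanged:
  Y → g e
  A → e Y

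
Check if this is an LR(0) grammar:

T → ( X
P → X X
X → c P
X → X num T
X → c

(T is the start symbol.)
No. Shift-reduce conflict between [T → ( X .] and [X → X . num T]

A grammar is LR(0) if no state in the canonical LR(0) collection has:
  - both a shift item (dot before a terminal) and a complete item (shift-reduce conflict), or
  - two or more complete items (reduce-reduce conflict; the accept item [T' → T .] counts as a complete item here).

Augment with T' → T and build the canonical LR(0) collection (I0 = CLOSURE({[T' → . T]}), then GOTO on every symbol after a dot until no new states appear). It has 10 states:
  I0: { [T → . ( X], [T' → . T] }  — shift
  I1: { [T → ( . X], [X → . X num T], [X → . c P], [X → . c] }  — shift
  I2: { [T' → T .] }  — accept
  I3: { [T → ( X .], [X → X . num T] }  — shift, reduce
  I4: { [P → . X X], [X → . X num T], [X → . c P], [X → . c], [X → c . P], [X → c .] }  — shift, reduce
  I5: { [X → c P .] }  — reduce
  I6: { [P → X . X], [X → . X num T], [X → . c P], [X → . c], [X → X . num T] }  — shift
  I7: { [P → X X .], [X → X . num T] }  — shift, reduce
  I8: { [T → . ( X], [X → X num . T] }  — shift
  I9: { [X → X num T .] }  — reduce

Conflict in state I3:
  Shift-reduce conflict between [T → ( X .] and [X → X . num T]
So the grammar is NOT LR(0).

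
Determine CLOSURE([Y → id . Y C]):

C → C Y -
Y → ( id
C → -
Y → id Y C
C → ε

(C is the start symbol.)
To compute CLOSURE, for each item [A → α.Bβ] where B is a non-terminal, add [B → .γ] for all productions B → γ; repeat for the newly added items until nothing changes.

Start with: [Y → id . Y C]
  [Y → id . Y C] has the dot before Y: add [Y → . ( id], [Y → . id Y C]
No further items can be added.

CLOSURE = { [Y → . ( id], [Y → . id Y C], [Y → id . Y C] }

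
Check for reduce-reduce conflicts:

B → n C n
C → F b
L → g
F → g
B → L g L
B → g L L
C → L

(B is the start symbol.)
Yes — I8: [F → g .] vs [L → g .]

A reduce-reduce conflict occurs when an LR(0) state has two complete items [A → α .] and [B → β .] — both call for a reduction, and with no lookahead the parser cannot choose between them.

Augment with B' → B and build the canonical LR(0) collection (I0 = CLOSURE({[B' → . B]}), then GOTO on every symbol after a dot until no new states appear). It has 16 states:
  I0: { [B → . L g L], [B → . g L L], [B → . n C n], [B' → . B], [L → . g] }  — shift
  I1: { [B' → B .] }  — accept
  I2: { [B → L . g L] }  — shift
  I3: { [B → g . L L], [L → . g], [L → g .] }  — shift, reduce
  I4: { [B → n . C n], [C → . F b], [C → . L], [F → . g], [L → . g] }  — shift
  I5: { [B → n C . n] }  — shift
  I6: { [C → F . b] }  — shift
  I7: { [C → L .] }  — reduce
  I8: { [F → g .], [L → g .] }  — 2 reduces
  I9: { [C → F b .] }  — reduce
  I10: { [B → n C n .] }  — reduce
  I11: { [B → g L . L], [L → . g] }  — shift
  I12: { [L → g .] }  — reduce
  I13: { [B → g L L .] }  — reduce
  I14: { [B → L g . L], [L → . g] }  — shift
  I15: { [B → L g L .] }  — reduce

I8 contains complete items [F → g .], [L → g .] — reduce-reduce conflict.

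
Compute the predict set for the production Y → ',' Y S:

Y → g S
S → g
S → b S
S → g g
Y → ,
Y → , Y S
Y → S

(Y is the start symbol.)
PREDICT(Y → ',' Y S) = (FIRST(RHS) \ {ε}) ∪ (FOLLOW(Y) if ε ∈ FIRST(RHS), i.e. RHS ⇒* ε)
FIRST(',' Y S) = { ',' }
ε ∉ FIRST(',' Y S), so FOLLOW(Y) is not added.
PREDICT(Y → ',' Y S) = { ',' }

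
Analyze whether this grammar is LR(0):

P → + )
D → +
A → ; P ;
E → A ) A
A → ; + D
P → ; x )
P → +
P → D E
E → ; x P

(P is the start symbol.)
No. Shift-reduce conflict between [D → + .] and [P → + . )]

Augment with P' → P and build the canonical LR(0) collection (I0 = CLOSURE({[P' → . P]}), then GOTO on every symbol after a dot until no new states appear). It has 21 states:
  I0: { [D → . +], [P → . + )], [P → . +], [P → . ; x )], [P → . D E], [P' → . P] }  — shift
  I1: { [D → + .], [P → + . )], [P → + .] }  — shift, 2 reduces
  I2: { [P → ; . x )] }  — shift
  I3: { [A → . ; + D], [A → . ; P ;], [E → . ; x P], [E → . A ) A], [P → D . E] }  — shift
  I4: { [P' → P .] }  — accept
  I5: { [A → ; . + D], [A → ; . P ;], [D → . +], [E → ; . x P], [P → . + )], [P → . +], [P → . ; x )], [P → . D E] }  — shift
  I6: { [E → A . ) A] }  — shift
  I7: { [P → D E .] }  — reduce
  I8: { [A → . ; + D], [A → . ; P ;], [E → A ) . A] }  — shift
  I9: { [A → ; . + D], [A → ; . P ;], [D → . +], [P → . + )], [P → . +], [P → . ; x )], [P → . D E] }  — shift
  I10: { [E → A ) A .] }  — reduce
  I11: { [A → ; + . D], [D → + .], [D → . +], [P → + . )], [P → + .] }  — shift, 2 reduces
  I12: { [A → ; P . ;] }  — shift
  I13: { [A → ; P ; .] }  — reduce
  I14: { [P → + ) .] }  — reduce
  I15: { [D → + .] }  — reduce
  I16: { [A → ; + D .] }  — reduce
  I17: { [D → . +], [E → ; x . P], [P → . + )], [P → . +], [P → . ; x )], [P → . D E] }  — shift
  I18: { [E → ; x P .] }  — reduce
  I19: { [P → ; x . )] }  — shift
  I20: { [P → ; x ) .] }  — reduce

Conflict in state I1:
  Shift-reduce conflict between [D → + .] and [P → + . )]
So the grammar is NOT LR(0).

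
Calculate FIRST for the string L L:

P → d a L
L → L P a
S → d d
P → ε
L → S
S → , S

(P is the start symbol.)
{ ',', 'd' }

FIRST sets of the non-terminals involved (from the grammar, by fixed-point iteration):
  FIRST(L) = { ',', 'd' }

To compute FIRST(L L), process the symbols left to right:
Symbol L is a non-terminal. Add FIRST(L) \ {ε} = { ',', 'd' }
L is not nullable (ε ∉ FIRST(L)), so stop here.
FIRST(L L) = { ',', 'd' }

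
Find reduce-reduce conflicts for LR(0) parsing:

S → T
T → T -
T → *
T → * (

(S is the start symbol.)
No reduce-reduce conflicts

Augment with S' → S and build the canonical LR(0) collection (I0 = CLOSURE({[S' → . S]}), then GOTO on every symbol after a dot until no new states appear). It has 6 states:
  I0: { [S → . T], [S' → . S], [T → . * (], [T → . *], [T → . T -] }  — shift
  I1: { [T → * . (], [T → * .] }  — shift, reduce
  I2: { [S' → S .] }  — accept
  I3: { [S → T .], [T → T . -] }  — shift, reduce
  I4: { [T → T - .] }  — reduce
  I5: { [T → * ( .] }  — reduce

No state contains more than one complete item.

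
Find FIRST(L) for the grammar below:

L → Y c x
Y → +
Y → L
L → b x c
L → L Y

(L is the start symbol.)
{ '+', 'b' }

To compute FIRST(L), examine every production with L on the left-hand side, reading each right-hand side left to right until a non-nullable symbol is reached.

FIRST sets of the other non-terminals involved (by the same procedure, iterated to a fixed point):
  FIRST(Y) = { '+', 'b' }

From L → Y c x:
  - Y is a non-terminal: add FIRST(Y) \ {ε} = { '+', 'b' }
    Y is not nullable, so stop
From L → b x c:
  - b is a terminal: add 'b' and stop
From L → L Y:
  - L is the symbol being defined: contributes nothing new
    L is not nullable, so stop

Collecting: FIRST(L) = { '+', 'b' }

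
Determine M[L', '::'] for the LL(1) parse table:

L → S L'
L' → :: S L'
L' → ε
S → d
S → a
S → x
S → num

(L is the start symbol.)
To find M[L', '::'], we find productions for L' where '::' is in the predict set (PREDICT(N → α) = (FIRST(α) \ {ε}) ∪ (FOLLOW(N) if α ⇒* ε)).

Relevant sets:
  FOLLOW(L') = { $ }

L' → :: S L': PREDICT = { '::' }
  '::' is in predict set, so this production goes in M[L', '::']
L' → ε: PREDICT = { $ }

M[L', '::'] = L' → :: S L'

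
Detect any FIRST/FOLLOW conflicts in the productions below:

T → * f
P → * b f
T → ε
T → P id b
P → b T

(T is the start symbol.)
Nullable non-terminals: T.
FIRST sets used below: FIRST(P) = { '*', 'b' }

T: nullable alternative(s) T → ε; FOLLOW(T) = { $, 'id' }
  T → * f: FIRST \ {ε} = { '*' } — disjoint from FOLLOW(T)
  T → ε: FIRST \ {ε} = { } — this is the only nullable alternative, skip
  T → P id b: FIRST \ {ε} = { '*', 'b' } — disjoint from FOLLOW(T)

P has no nullable alternative, so no FIRST/FOLLOW check is needed there.

No FIRST/FOLLOW conflicts found.

Answer: No FIRST/FOLLOW conflicts.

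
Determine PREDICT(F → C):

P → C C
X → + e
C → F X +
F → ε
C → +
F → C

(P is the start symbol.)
{ '+' }

PREDICT(F → C) = (FIRST(RHS) \ {ε}) ∪ (FOLLOW(F) if ε ∈ FIRST(RHS), i.e. RHS ⇒* ε)
FIRST(C) = { '+' }
FIRST(C) = { '+' }
ε ∉ FIRST(C), so FOLLOW(F) is not added.
PREDICT(F → C) = { '+' }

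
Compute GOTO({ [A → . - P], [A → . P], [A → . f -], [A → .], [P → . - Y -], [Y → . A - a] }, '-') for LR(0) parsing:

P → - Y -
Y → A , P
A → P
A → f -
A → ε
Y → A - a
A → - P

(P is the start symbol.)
{ [A → - . P], [A → . - P], [A → . P], [A → . f -], [A → .], [P → - . Y -], [P → . - Y -], [Y → . A , P], [Y → . A - a] }

GOTO(I, '-') = CLOSURE({ [A → αX.β] : [A → α.Xβ] ∈ I, X = '-' })

Items with dot before '-', with the dot advanced:
  [A → . - P] → [A → - . P]
  [P → . - Y -] → [P → - . Y -]
Closure of the advanced items:
  [A → - . P] has the dot before P: add [P → . - Y -]
  [P → - . Y -] has the dot before Y: add [Y → . A , P], [Y → . A - a]
  [Y → . A , P] has the dot before A: add [A → . P], [A → . f -], [A → .], [A → . - P]

GOTO = { [A → - . P], [A → . - P], [A → . P], [A → . f -], [A → .], [P → - . Y -], [P → . - Y -], [Y → . A , P], [Y → . A - a] }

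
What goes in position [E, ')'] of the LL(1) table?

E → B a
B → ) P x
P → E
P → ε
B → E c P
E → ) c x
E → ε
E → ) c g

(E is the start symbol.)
E → B a, E → ) c x, E → ) c g

To find M[E, ')'], we find productions for E where ')' is in the predict set (PREDICT(N → α) = (FIRST(α) \ {ε}) ∪ (FOLLOW(N) if α ⇒* ε)).

Relevant sets:
  FIRST(B) = { ')', 'c' }
  FOLLOW(E) = { $, 'a', 'c', 'x' }

E → B a: PREDICT = { ')', 'c' }
  ')' is in predict set, so this production goes in M[E, ')']
E → ) c x: PREDICT = { ')' }
  ')' is in predict set, so this production goes in M[E, ')']
E → ε: PREDICT = { $, 'a', 'c', 'x' }
E → ) c g: PREDICT = { ')' }
  ')' is in predict set, so this production goes in M[E, ')']

M[E, ')'] = E → B a, E → ) c x, E → ) c g  (a multiply-defined cell — the grammar is not LL(1))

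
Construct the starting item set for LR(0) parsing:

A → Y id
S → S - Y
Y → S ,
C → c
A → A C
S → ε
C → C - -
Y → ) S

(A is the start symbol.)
{ [A → . A C], [A → . Y id], [A' → . A], [S → . S - Y], [S → .], [Y → . ) S], [Y → . S ,] }

First, augment the grammar with A' → A
I₀ = CLOSURE({ [A' → . A] }):
  [A' → . A] has the dot before A: add [A → . Y id], [A → . A C]
  [A → . Y id] has the dot before Y: add [Y → . S ,], [Y → . ) S]
  [Y → . S ,] has the dot before S: add [S → . S - Y], [S → .]
No further items can be added.

I₀ = { [A → . A C], [A → . Y id], [A' → . A], [S → . S - Y], [S → .], [Y → . ) S], [Y → . S ,] }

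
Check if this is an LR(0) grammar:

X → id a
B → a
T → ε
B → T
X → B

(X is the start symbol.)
No. Shift-reduce conflict between [T → .] and [B → . a]

Augment with X' → X and build the canonical LR(0) collection (I0 = CLOSURE({[X' → . X]}), then GOTO on every symbol after a dot until no new states appear). It has 7 states:
  I0: { [B → . T], [B → . a], [T → .], [X → . B], [X → . id a], [X' → . X] }  — shift, reduce
  I1: { [X → B .] }  — reduce
  I2: { [B → T .] }  — reduce
  I3: { [X' → X .] }  — accept
  I4: { [B → a .] }  — reduce
  I5: { [X → id . a] }  — shift
  I6: { [X → id a .] }  — reduce

Conflict in state I0:
  Shift-reduce conflict between [T → .] and [B → . a]
So the grammar is NOT LR(0).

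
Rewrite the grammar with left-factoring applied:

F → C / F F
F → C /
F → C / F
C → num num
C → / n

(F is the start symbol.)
F → C / F'
F' → F F''
F'' → F
F'' → ε
F' → ε
C → num num
C → / n

Left-factoring transforms A → αβ₁ | αβ₂ into A → αA' and A' → β₁ | β₂
(α is the longest common prefix among the alternatives). Repeat until
no nonterminal has two alternatives with a common prefix.

Round 1: F has alternatives sharing prefix 'C /'. Introduce F': F → C / F'
  Add: F' → F F
  Add: F' → ε
  Add: F' → F

Round 2: F' has alternatives sharing prefix 'F'. Introduce F'': F' → F F''
  Add: F'' → F
  Add: F'' → ε

No remaining common prefixes — done.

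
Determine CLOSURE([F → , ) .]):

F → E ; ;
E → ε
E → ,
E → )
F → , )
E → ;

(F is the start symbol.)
To compute CLOSURE, for each item [A → α.Bβ] where B is a non-terminal, add [B → .γ] for all productions B → γ; repeat for the newly added items until nothing changes.

Start with: [F → , ) .]
The dot is at the end, so nothing is added.

CLOSURE = { [F → , ) .] }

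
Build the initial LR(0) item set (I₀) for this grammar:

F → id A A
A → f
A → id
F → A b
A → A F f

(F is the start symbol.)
{ [A → . A F f], [A → . f], [A → . id], [F → . A b], [F → . id A A], [F' → . F] }

First, augment the grammar with F' → F
I₀ = CLOSURE({ [F' → . F] }):
  [F' → . F] has the dot before F: add [F → . id A A], [F → . A b]
  [F → . A b] has the dot before A: add [A → . f], [A → . id], [A → . A F f]
No further items can be added.

I₀ = { [A → . A F f], [A → . f], [A → . id], [F → . A b], [F → . id A A], [F' → . F] }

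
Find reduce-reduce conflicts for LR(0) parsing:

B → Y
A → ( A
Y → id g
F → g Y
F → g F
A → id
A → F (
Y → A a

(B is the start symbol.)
No reduce-reduce conflicts

Augment with B' → B and build the canonical LR(0) collection (I0 = CLOSURE({[B' → . B]}), then GOTO on every symbol after a dot until no new states appear). It has 15 states:
  I0: { [A → . ( A], [A → . F (], [A → . id], [B → . Y], [B' → . B], [F → . g F], [F → . g Y], [Y → . A a], [Y → . id g] }  — shift
  I1: { [A → ( . A], [A → . ( A], [A → . F (], [A → . id], [F → . g F], [F → . g Y] }  — shift
  I2: { [Y → A . a] }  — shift
  I3: { [B' → B .] }  — accept
  I4: { [A → F . (] }  — shift
  I5: { [B → Y .] }  — reduce
  I6: { [A → . ( A], [A → . F (], [A → . id], [F → . g F], [F → . g Y], [F → g . F], [F → g . Y], [Y → . A a], [Y → . id g] }  — shift
  I7: { [A → id .], [Y → id . g] }  — shift, reduce
  I8: { [Y → id g .] }  — reduce
  I9: { [A → F . (], [F → g F .] }  — shift, reduce
  I10: { [F → g Y .] }  — reduce
  I11: { [A → F ( .] }  — reduce
  I12: { [Y → A a .] }  — reduce
  I13: { [A → ( A .] }  — reduce
  I14: { [A → id .] }  — reduce

No state contains more than one complete item.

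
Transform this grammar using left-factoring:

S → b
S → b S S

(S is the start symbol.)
S → b S'
S' → ε
S' → S S

Left-factoring transforms A → αβ₁ | αβ₂ into A → αA' and A' → β₁ | β₂
(α is the longest common prefix among the alternatives). Repeat until
no nonterminal has two alternatives with a common prefix.

Round 1: S has alternatives sharing prefix 'b'. Introduce S': S → b S'
  Add: S' → ε
  Add: S' → S S

No remaining common prefixes — done.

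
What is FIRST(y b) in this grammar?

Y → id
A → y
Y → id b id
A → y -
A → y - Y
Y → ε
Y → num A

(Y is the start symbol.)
{ 'y' }

To compute FIRST(y b), process the symbols left to right:
Symbol y is a terminal. Add 'y' and stop.
FIRST(y b) = { 'y' }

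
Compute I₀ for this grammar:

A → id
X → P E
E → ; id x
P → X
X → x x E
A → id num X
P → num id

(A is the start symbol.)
First, augment the grammar with A' → A
I₀ = CLOSURE({ [A' → . A] }):
  [A' → . A] has the dot before A: add [A → . id], [A → . id num X]
No further items can be added.

I₀ = { [A → . id num X], [A → . id], [A' → . A] }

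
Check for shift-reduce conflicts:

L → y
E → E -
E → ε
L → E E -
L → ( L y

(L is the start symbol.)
A shift-reduce conflict occurs when an LR(0) state has both:
  - a complete (reduce) item [A → α .] (dot at the end), and
  - a shift item [B → β . c γ] (dot before a terminal).

Augment with L' → L and build the canonical LR(0) collection (I0 = CLOSURE({[L' → . L]}), then GOTO on every symbol after a dot until no new states appear). It has 10 states:
  I0: { [E → . E -], [E → .], [L → . ( L y], [L → . E E -], [L → . y], [L' → . L] }  — shift, reduce
  I1: { [E → . E -], [E → .], [L → ( . L y], [L → . ( L y], [L → . E E -], [L → . y] }  — shift, reduce
  I2: { [E → . E -], [E → .], [E → E . -], [L → E . E -] }  — shift, reduce
  I3: { [L' → L .] }  — accept
  I4: { [L → y .] }  — reduce
  I5: { [E → E - .] }  — reduce
  I6: { [E → E . -], [L → E E . -] }  — shift
  I7: { [E → E - .], [L → E E - .] }  — 2 reduces
  I8: { [L → ( L . y] }  — shift
  I9: { [L → ( L y .] }  — reduce

I0 contains reduce item [E → .] and shift items [L → . ( L y], [L → . y] — shift-reduce conflict.
I1 contains reduce item [E → .] and shift items [L → . ( L y], [L → . y] — shift-reduce conflict.
I2 contains reduce item [E → .] and shift item [E → E . -] — shift-reduce conflict.

Answer: Yes — I0: [E → .] vs [L → . ( L y]; I1: [E → .] vs [L → . ( L y]; I2: [E → .] vs [E → E . -]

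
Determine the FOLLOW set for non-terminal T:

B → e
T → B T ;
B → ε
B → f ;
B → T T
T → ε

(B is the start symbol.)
{ $, ';', 'e', 'f' }

In T → B T ;: T is followed by ';', add FIRST(';') \ {ε} = { ';' }
In B → T T: T is followed by T, add FIRST(T) \ {ε} = { ';', 'e', 'f' }
  T is nullable, so also add FOLLOW(B)
In B → T T: T is at the end, add FOLLOW(B)

The FOLLOW sets referred to above (computed the same way, to a fixed point):
  FOLLOW(B) = { $, ';', 'e', 'f' }

Taking the union: FOLLOW(T) = { $, ';', 'e', 'f' }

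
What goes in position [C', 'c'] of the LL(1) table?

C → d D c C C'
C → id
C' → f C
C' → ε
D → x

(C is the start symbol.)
Empty (error entry)

To find M[C', 'c'], we find productions for C' where 'c' is in the predict set (PREDICT(N → α) = (FIRST(α) \ {ε}) ∪ (FOLLOW(N) if α ⇒* ε)).

Relevant sets:
  FOLLOW(C') = { $, 'f' }

C' → f C: PREDICT = { 'f' }
C' → ε: PREDICT = { $, 'f' }

M[C', 'c'] is empty (no production applies)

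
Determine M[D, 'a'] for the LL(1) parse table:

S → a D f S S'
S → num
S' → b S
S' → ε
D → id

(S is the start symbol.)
To find M[D, 'a'], we find productions for D where 'a' is in the predict set (PREDICT(N → α) = (FIRST(α) \ {ε}) ∪ (FOLLOW(N) if α ⇒* ε)).

D → id: PREDICT = { 'id' }

M[D, 'a'] is empty (no production applies)

Answer: Empty (error entry)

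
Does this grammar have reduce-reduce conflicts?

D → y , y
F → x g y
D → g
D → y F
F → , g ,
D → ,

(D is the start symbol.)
No reduce-reduce conflicts

A reduce-reduce conflict occurs when an LR(0) state has two complete items [A → α .] and [B → β .] — both call for a reduction, and with no lookahead the parser cannot choose between them.

Augment with D' → D and build the canonical LR(0) collection (I0 = CLOSURE({[D' → . D]}), then GOTO on every symbol after a dot until no new states appear). It has 13 states:
  I0: { [D → . ,], [D → . g], [D → . y , y], [D → . y F], [D' → . D] }  — shift
  I1: { [D → , .] }  — reduce
  I2: { [D' → D .] }  — accept
  I3: { [D → g .] }  — reduce
  I4: { [D → y . , y], [D → y . F], [F → . , g ,], [F → . x g y] }  — shift
  I5: { [D → y , . y], [F → , . g ,] }  — shift
  I6: { [D → y F .] }  — reduce
  I7: { [F → x . g y] }  — shift
  I8: { [F → x g . y] }  — shift
  I9: { [F → x g y .] }  — reduce
  I10: { [F → , g . ,] }  — shift
  I11: { [D → y , y .] }  — reduce
  I12: { [F → , g , .] }  — reduce

No state contains more than one complete item.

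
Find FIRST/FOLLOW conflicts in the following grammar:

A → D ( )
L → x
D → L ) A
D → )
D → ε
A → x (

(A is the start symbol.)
No FIRST/FOLLOW conflicts.

A FIRST/FOLLOW conflict occurs when a non-terminal N has a nullable alternative N → β (β ⇒* ε) and another alternative N → α with FIRST(α) ∩ FOLLOW(N) ≠ ∅: on such a lookahead the parser cannot decide between expanding α and letting N vanish via β.

Nullable non-terminals: D.
FIRST sets used below: FIRST(L) = { 'x' }

D: nullable alternative(s) D → ε; FOLLOW(D) = { '(' }
  D → L ) A: FIRST \ {ε} = { 'x' } — disjoint from FOLLOW(D)
  D → ): FIRST \ {ε} = { ')' } — disjoint from FOLLOW(D)
  D → ε: FIRST \ {ε} = { } — this is the only nullable alternative, skip

A, L have no nullable alternative, so no FIRST/FOLLOW check is needed there.

No FIRST/FOLLOW conflicts found.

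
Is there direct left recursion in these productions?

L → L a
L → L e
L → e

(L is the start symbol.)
Yes, L is left-recursive

Direct left recursion occurs when N → N α for some non-terminal N (the right-hand side begins with the left-hand side itself).

L → L a: LEFT RECURSIVE (starts with L)
L → L e: LEFT RECURSIVE (starts with L)
L → e: starts with e

The grammar has direct left recursion on: L.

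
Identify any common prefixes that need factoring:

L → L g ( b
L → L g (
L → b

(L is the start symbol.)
Yes, L has productions with common prefix 'L g ('

Left-factoring is needed when two productions for the same non-terminal
share a common prefix on the right-hand side.

Productions for L:
  L → L g ( b
  L → L g (
  L → b

Found common prefix 'L g (' in productions for L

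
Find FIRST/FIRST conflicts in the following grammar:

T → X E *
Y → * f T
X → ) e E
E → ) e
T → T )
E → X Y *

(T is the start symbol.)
A FIRST/FIRST conflict occurs when two productions N → α and N → β for the same non-terminal have FIRST(α) ∩ FIRST(β) ≠ ∅ (with ε ∈ FIRST of a nullable right-hand side, so two nullable alternatives also conflict).

FIRST sets of the non-terminals at (or reachable through a nullable prefix from) the front of some alternative:
  FIRST(X) = { ')' }
  FIRST(T) = { ')' }

Productions for T:
  T → X E *: FIRST = { ')' }
  T → T ): FIRST = { ')' }
Productions for E:
  E → ) e: FIRST = { ')' }
  E → X Y *: FIRST = { ')' }
Y, X have only one production, so no FIRST/FIRST conflict is possible there.

Conflict for T: T → X E * and T → T )
  Overlap: { ')' }
Conflict for E: E → ) e and E → X Y *
  Overlap: { ')' }

Answer: Yes. T → X E '*' / T → T ')' on { ')' }; E → ')' e / E → X Y '*' on { ')' }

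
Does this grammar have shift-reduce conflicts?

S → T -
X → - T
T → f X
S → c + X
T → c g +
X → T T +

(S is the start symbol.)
No shift-reduce conflicts

A shift-reduce conflict occurs when an LR(0) state has both:
  - a complete (reduce) item [A → α .] (dot at the end), and
  - a shift item [B → β . c γ] (dot before a terminal).

Augment with S' → S and build the canonical LR(0) collection (I0 = CLOSURE({[S' → . S]}), then GOTO on every symbol after a dot until no new states appear). It has 17 states:
  I0: { [S → . T -], [S → . c + X], [S' → . S], [T → . c g +], [T → . f X] }  — shift
  I1: { [S' → S .] }  — accept
  I2: { [S → T . -] }  — shift
  I3: { [S → c . + X], [T → c . g +] }  — shift
  I4: { [T → . c g +], [T → . f X], [T → f . X], [X → . - T], [X → . T T +] }  — shift
  I5: { [T → . c g +], [T → . f X], [X → - . T] }  — shift
  I6: { [T → . c g +], [T → . f X], [X → T . T +] }  — shift
  I7: { [T → f X .] }  — reduce
  I8: { [T → c . g +] }  — shift
  I9: { [T → c g . +] }  — shift
  I10: { [T → c g + .] }  — reduce
  I11: { [X → T T . +] }  — shift
  I12: { [X → T T + .] }  — reduce
  I13: { [X → - T .] }  — reduce
  I14: { [S → c + . X], [T → . c g +], [T → . f X], [X → . - T], [X → . T T +] }  — shift
  I15: { [S → c + X .] }  — reduce
  I16: { [S → T - .] }  — reduce

No state contains both a complete item and a shift item.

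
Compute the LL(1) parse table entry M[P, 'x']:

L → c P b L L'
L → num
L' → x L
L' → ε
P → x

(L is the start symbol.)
P → x

To find M[P, 'x'], we find productions for P where 'x' is in the predict set (PREDICT(N → α) = (FIRST(α) \ {ε}) ∪ (FOLLOW(N) if α ⇒* ε)).

P → x: PREDICT = { 'x' }
  'x' is in predict set, so this production goes in M[P, 'x']

M[P, 'x'] = P → x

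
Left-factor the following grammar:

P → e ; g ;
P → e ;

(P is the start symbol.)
P → e ; P'
P' → g ;
P' → ε

Left-factoring transforms A → αβ₁ | αβ₂ into A → αA' and A' → β₁ | β₂
(α is the longest common prefix among the alternatives). Repeat until
no nonterminal has two alternatives with a common prefix.

Round 1: P has alternatives sharing prefix 'e ;'. Introduce P': P → e ; P'
  Add: P' → g ;
  Add: P' → ε

No remaining common prefixes — done.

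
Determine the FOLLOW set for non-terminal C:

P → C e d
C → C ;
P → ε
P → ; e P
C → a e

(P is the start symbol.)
{ ';', 'e' }

To compute FOLLOW(C), find every occurrence of C on a right-hand side N → α C β: add FIRST(β) \ {ε}, and if β is empty or nullable also add FOLLOW(N). Iterate to a fixed point.

In P → C e d: C is followed by e d, add FIRST(e d) \ {ε} = { 'e' }
In C → C ;: C is followed by ';', add FIRST(';') \ {ε} = { ';' }

Taking the union: FOLLOW(C) = { ';', 'e' }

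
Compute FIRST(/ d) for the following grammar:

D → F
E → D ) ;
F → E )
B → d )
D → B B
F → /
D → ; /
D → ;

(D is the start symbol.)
{ '/' }

To compute FIRST(/ d), process the symbols left to right:
Symbol / is a terminal. Add '/' and stop.
FIRST(/ d) = { '/' }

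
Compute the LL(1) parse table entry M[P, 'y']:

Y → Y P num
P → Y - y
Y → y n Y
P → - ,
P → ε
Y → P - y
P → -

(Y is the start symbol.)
To find M[P, 'y'], we find productions for P where 'y' is in the predict set (PREDICT(N → α) = (FIRST(α) \ {ε}) ∪ (FOLLOW(N) if α ⇒* ε)).

Relevant sets:
  FIRST(Y) = { '-', 'y' }
  FOLLOW(P) = { '-', 'num' }

P → Y - y: PREDICT = { '-', 'y' }
  'y' is in predict set, so this production goes in M[P, 'y']
P → - ,: PREDICT = { '-' }
P → ε: PREDICT = { '-', 'num' }
P → -: PREDICT = { '-' }

M[P, 'y'] = P → Y - y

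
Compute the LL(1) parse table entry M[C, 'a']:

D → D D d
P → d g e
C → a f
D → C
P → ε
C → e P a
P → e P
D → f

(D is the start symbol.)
C → a f

To find M[C, 'a'], we find productions for C where 'a' is in the predict set (PREDICT(N → α) = (FIRST(α) \ {ε}) ∪ (FOLLOW(N) if α ⇒* ε)).

C → a f: PREDICT = { 'a' }
  'a' is in predict set, so this production goes in M[C, 'a']
C → e P a: PREDICT = { 'e' }

M[C, 'a'] = C → a f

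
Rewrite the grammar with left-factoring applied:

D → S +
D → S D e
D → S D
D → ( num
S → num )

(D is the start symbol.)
Left-factoring transforms A → αβ₁ | αβ₂ into A → αA' and A' → β₁ | β₂
(α is the longest common prefix among the alternatives). Repeat until
no nonterminal has two alternatives with a common prefix.

Round 1: D has alternatives sharing prefix 'S'. Introduce D': D → S D'
  Add: D' → +
  Add: D' → D e
  Add: D' → D

Round 2: D' has alternatives sharing prefix 'D'. Introduce D'': D' → D D''
  Add: D'' → e
  Add: D'' → ε

No remaining common prefixes — done.

Resulting grammar:
D → S D'
D' → +
D' → D D''
D'' → e
D'' → ε
D → ( num
S → num )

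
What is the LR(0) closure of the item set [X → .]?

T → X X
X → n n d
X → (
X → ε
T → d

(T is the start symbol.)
Start with: [X → .]
The dot is at the end, so nothing is added.

CLOSURE = { [X → .] }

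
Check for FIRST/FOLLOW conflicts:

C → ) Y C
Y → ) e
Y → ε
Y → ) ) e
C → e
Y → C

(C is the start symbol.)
Yes. Y → ')' e with FOLLOW(Y) on { ')' }; Y → ')' ')' e with FOLLOW(Y) on { ')' }; Y → C with FOLLOW(Y) on { ')', 'e' }

A FIRST/FOLLOW conflict occurs when a non-terminal N has a nullable alternative N → β (β ⇒* ε) and another alternative N → α with FIRST(α) ∩ FOLLOW(N) ≠ ∅: on such a lookahead the parser cannot decide between expanding α and letting N vanish via β.

Nullable non-terminals: Y.
FIRST sets used below: FIRST(C) = { ')', 'e' }

Y: nullable alternative(s) Y → ε; FOLLOW(Y) = { ')', 'e' }
  Y → ) e: FIRST \ {ε} = { ')' } — overlaps FOLLOW(Y) on { ')' }: CONFLICT
  Y → ε: FIRST \ {ε} = { } — this is the only nullable alternative, skip
  Y → ) ) e: FIRST \ {ε} = { ')' } — overlaps FOLLOW(Y) on { ')' }: CONFLICT
  Y → C: FIRST \ {ε} = { ')', 'e' } — overlaps FOLLOW(Y) on { ')', 'e' }: CONFLICT

C has no nullable alternative, so no FIRST/FOLLOW check is needed there.

So the grammar has 3 FIRST/FOLLOW conflicts (marked CONFLICT above).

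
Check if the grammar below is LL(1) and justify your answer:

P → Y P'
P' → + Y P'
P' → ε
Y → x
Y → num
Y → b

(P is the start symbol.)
Relevant sets:
  FOLLOW(P') = { $ }

For P':
  PREDICT(P' → '+' Y P') = { '+' }
  PREDICT(P' → ε) = { $ }
For Y:
  PREDICT(Y → x) = { 'x' }
  PREDICT(Y → num) = { 'num' }
  PREDICT(Y → b) = { 'b' }
P has a single production, so nothing to check there.

All predict sets are disjoint. The grammar IS LL(1).

Answer: Yes, the grammar is LL(1).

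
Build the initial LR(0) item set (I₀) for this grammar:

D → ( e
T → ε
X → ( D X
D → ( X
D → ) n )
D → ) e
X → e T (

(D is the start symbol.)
{ [D → . ( X], [D → . ( e], [D → . ) e], [D → . ) n )], [D' → . D] }

First, augment the grammar with D' → D
I₀ = CLOSURE({ [D' → . D] }):
  [D' → . D] has the dot before D: add [D → . ( e], [D → . ( X], [D → . ) n )], [D → . ) e]
No further items can be added.

I₀ = { [D → . ( X], [D → . ( e], [D → . ) e], [D → . ) n )], [D' → . D] }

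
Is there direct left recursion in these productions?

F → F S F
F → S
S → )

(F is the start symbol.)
F → F S F: LEFT RECURSIVE (starts with F)
F → S: starts with S
S → ): starts with ')'

The grammar has direct left recursion on: F.

Answer: Yes, F is left-recursive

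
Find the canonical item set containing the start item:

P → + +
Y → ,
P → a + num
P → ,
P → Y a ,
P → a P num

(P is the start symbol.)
{ [P → . + +], [P → . ,], [P → . Y a ,], [P → . a + num], [P → . a P num], [P' → . P], [Y → . ,] }

First, augment the grammar with P' → P
I₀ = CLOSURE({ [P' → . P] }):
  [P' → . P] has the dot before P: add [P → . + +], [P → . a + num], [P → . ,], [P → . Y a ,], [P → . a P num]
  [P → . Y a ,] has the dot before Y: add [Y → . ,]
No further items can be added.

I₀ = { [P → . + +], [P → . ,], [P → . Y a ,], [P → . a + num], [P → . a P num], [P' → . P], [Y → . ,] }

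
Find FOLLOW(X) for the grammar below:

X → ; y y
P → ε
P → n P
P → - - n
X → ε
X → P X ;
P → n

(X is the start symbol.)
To compute FOLLOW(X), find every occurrence of X on a right-hand side N → α X β: add FIRST(β) \ {ε}, and if β is empty or nullable also add FOLLOW(N). Iterate to a fixed point.

X is the start symbol, so $ ∈ FOLLOW(X).
In X → P X ;: X is followed by ';', add FIRST(';') \ {ε} = { ';' }

Taking the union: FOLLOW(X) = { $, ';' }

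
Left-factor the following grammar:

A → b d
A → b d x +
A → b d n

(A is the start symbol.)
Left-factoring transforms A → αβ₁ | αβ₂ into A → αA' and A' → β₁ | β₂
(α is the longest common prefix among the alternatives). Repeat until
no nonterminal has two alternatives with a common prefix.

Round 1: A has alternatives sharing prefix 'b d'. Introduce A': A → b d A'
  Add: A' → ε
  Add: A' → x +
  Add: A' → n

No remaining common prefixes — done.

Resulting grammar:
A → b d A'
A' → ε
A' → x +
A' → n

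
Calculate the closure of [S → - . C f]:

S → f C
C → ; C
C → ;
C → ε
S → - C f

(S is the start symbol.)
To compute CLOSURE, for each item [A → α.Bβ] where B is a non-terminal, add [B → .γ] for all productions B → γ; repeat for the newly added items until nothing changes.

Start with: [S → - . C f]
  [S → - . C f] has the dot before C: add [C → . ; C], [C → . ;], [C → .]
No further items can be added.

CLOSURE = { [C → . ; C], [C → . ;], [C → .], [S → - . C f] }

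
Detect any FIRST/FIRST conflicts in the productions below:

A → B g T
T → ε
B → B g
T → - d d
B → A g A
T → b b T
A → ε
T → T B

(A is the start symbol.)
Yes. T → '-' d d / T → T B on { '-' }; T → b b T / T → T B on { 'b' }; B → B g / B → A g A on { 'g' }

A FIRST/FIRST conflict occurs when two productions N → α and N → β for the same non-terminal have FIRST(α) ∩ FIRST(β) ≠ ∅ (with ε ∈ FIRST of a nullable right-hand side, so two nullable alternatives also conflict).

FIRST sets of the non-terminals at (or reachable through a nullable prefix from) the front of some alternative:
  FIRST(B) = { 'g' }
  FIRST(T) = { '-', 'b', 'g', ε }
  FIRST(A) = { 'g', ε }

Productions for A:
  A → B g T: FIRST = { 'g' }
  A → ε: FIRST = { ε }
Productions for T:
  T → ε: FIRST = { ε }
  T → - d d: FIRST = { '-' }
  T → b b T: FIRST = { 'b' }
  T → T B: FIRST = { '-', 'b', 'g' }
Productions for B:
  B → B g: FIRST = { 'g' }
  B → A g A: FIRST = { 'g' }

Conflict for T: T → - d d and T → T B
  Overlap: { '-' }
Conflict for T: T → b b T and T → T B
  Overlap: { 'b' }
Conflict for B: B → B g and B → A g A
  Overlap: { 'g' }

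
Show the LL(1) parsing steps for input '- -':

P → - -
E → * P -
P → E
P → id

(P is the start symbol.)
LL(1) parsing maintains a stack (initially the start symbol over $) and the input. At each step: if the stack top is a terminal, match it against the current input token; if it is a non-terminal N, replace it with the RHS of M[N, lookahead] (the unique production whose predict set contains the lookahead).

Stack is shown with the top on the left.

Stack  Input  Action
--------------------
P $    - - $  output P → - -
- - $  - - $  match '-'
- $    - $    match '-'
$      $      accept

The string is accepted.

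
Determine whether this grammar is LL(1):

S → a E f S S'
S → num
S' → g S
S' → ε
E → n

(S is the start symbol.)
No. Predict set conflict for S': { 'g' }

Relevant sets:
  FOLLOW(S') = { $, 'g' }

For S:
  PREDICT(S → a E f S S') = { 'a' }
  PREDICT(S → num) = { 'num' }
For S':
  PREDICT(S' → g S) = { 'g' }
  PREDICT(S' → ε) = { $, 'g' }
E has a single production, so nothing to check there.

Conflict found: Predict set conflict for S': { 'g' }
The grammar is NOT LL(1).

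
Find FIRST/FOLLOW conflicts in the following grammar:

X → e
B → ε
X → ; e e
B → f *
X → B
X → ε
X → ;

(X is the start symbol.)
Nullable non-terminals: B, X.
FIRST sets used below: FIRST(B) = { 'f', ε }

B: nullable alternative(s) B → ε; FOLLOW(B) = { $ }
  B → ε: FIRST \ {ε} = { } — this is the only nullable alternative, skip
  B → f *: FIRST \ {ε} = { 'f' } — disjoint from FOLLOW(B)

X: nullable alternative(s) X → B, X → ε; FOLLOW(X) = { $ }
  X → e: FIRST \ {ε} = { 'e' } — disjoint from FOLLOW(X)
  X → ; e e: FIRST \ {ε} = { ';' } — disjoint from FOLLOW(X)
  X → B: FIRST \ {ε} = { 'f' } — disjoint from FOLLOW(X)
  X → ε: FIRST \ {ε} = { } — disjoint from FOLLOW(X)
  X → ;: FIRST \ {ε} = { ';' } — disjoint from FOLLOW(X)

No FIRST/FOLLOW conflicts found.

Answer: No FIRST/FOLLOW conflicts.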